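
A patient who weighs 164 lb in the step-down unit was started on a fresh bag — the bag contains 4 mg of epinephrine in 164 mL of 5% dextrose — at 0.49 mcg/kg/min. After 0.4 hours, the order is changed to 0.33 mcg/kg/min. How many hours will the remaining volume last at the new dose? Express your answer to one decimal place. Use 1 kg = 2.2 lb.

Initial rate:
Weight = 164 lb ÷ 2.2 lb/kg = 74.54545 kg
Dose = 0.49 mcg/kg/min × 74.54545 kg = 36.52727 mcg/min
36.52727 mcg/min × 60 min/hr = 2191.636 mcg/hr
Concentration = 4 mg ÷ 164 mL = 0.02439024 mg/mL = 24.39024 mcg/mL
Rate = 2191.636 mcg/hr ÷ 24.39024 mcg/mL = 89.85709 mL/hr
Volume infused so far = 89.85709 mL/hr × 0.4 hr = 35.94284 mL
Volume remaining = 164 − 35.94284 = 128.0572 mL
New rate:
Dose = 0.33 mcg/kg/min × 74.54545 kg = 24.6 mcg/min
24.6 mcg/min × 60 min/hr = 1476 mcg/hr
Rate = 1476 mcg/hr ÷ 24.39024 mcg/mL = 60.516 mL/hr
Time remaining = 128.0572 mL ÷ 60.516 mL/hr = 2.116088 hr

2.1 hours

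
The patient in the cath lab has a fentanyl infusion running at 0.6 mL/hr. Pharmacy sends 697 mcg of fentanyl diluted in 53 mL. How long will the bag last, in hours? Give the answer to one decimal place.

Duration = 53 mL ÷ 0.6 mL/hr = 88.33333 hr

88.3 hours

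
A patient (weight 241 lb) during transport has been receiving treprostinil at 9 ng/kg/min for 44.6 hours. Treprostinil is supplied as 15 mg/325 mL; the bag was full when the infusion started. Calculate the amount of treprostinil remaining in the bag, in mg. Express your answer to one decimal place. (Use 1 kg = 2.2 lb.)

Weight = 241 lb ÷ 2.2 lb/kg = 109.5455 kg
Dose = 9 ng/kg/min × 109.5455 kg = 985.9091 ng/min
985.9091 ng/min × 60 min/hr = 59154.55 ng/hr
Concentration = 15 mg ÷ 325 mL = 0.04615385 mg/mL = 46153.85 ng/mL
Rate = 59154.55 ng/hr ÷ 46153.85 ng/mL = 1.281682 mL/hr
Volume infused = 1.281682 mL/hr × 44.6 hr = 57.16301 mL
Volume remaining = 325 − 57.16301 = 267.837 mL
Drug remaining = 267.837 mL × 46153.85 ng/mL = 12361707 ng = 12.36171 mg

12.4 mg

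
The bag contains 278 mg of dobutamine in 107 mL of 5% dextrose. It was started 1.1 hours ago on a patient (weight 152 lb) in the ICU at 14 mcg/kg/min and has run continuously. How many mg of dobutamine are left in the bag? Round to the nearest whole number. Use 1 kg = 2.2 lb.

214 mg

Weight = 152 lb ÷ 2.2 lb/kg = 69.09091 kg
Dose = 14 mcg/kg/min × 69.09091 kg = 967.2727 mcg/min
967.2727 mcg/min × 60 min/hr = 58036.36 mcg/hr
Concentration = 278 mg ÷ 107 mL = 2.598131 mg/mL = 2598.131 mcg/mL
Rate = 58036.36 mcg/hr ÷ 2598.131 mcg/mL = 22.33774 mL/hr
Volume infused = 22.33774 mL/hr × 1.1 hr = 24.57151 mL
Volume remaining = 107 − 24.57151 = 82.42849 mL
Drug remaining = 82.42849 mL × 2598.131 mcg/mL = 214160 mcg = 214.16 mg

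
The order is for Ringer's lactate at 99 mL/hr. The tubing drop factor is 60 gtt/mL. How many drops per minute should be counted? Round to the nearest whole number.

99 mL/hr ÷ 60 min/hr = 1.65 mL/min
1.65 mL/min × 60 gtt/mL = 99 gtt/min

99 gtt/min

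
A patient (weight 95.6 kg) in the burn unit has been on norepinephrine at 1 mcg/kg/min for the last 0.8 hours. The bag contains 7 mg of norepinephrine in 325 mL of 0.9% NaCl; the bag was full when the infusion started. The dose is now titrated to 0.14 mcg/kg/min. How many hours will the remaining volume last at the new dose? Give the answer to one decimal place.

Initial rate:
Dose = 1 mcg/kg/min × 95.6 kg = 95.6 mcg/min
95.6 mcg/min × 60 min/hr = 5736 mcg/hr
Concentration = 7 mg ÷ 325 mL = 0.02153846 mg/mL = 21.53846 mcg/mL
Rate = 5736 mcg/hr ÷ 21.53846 mcg/mL = 266.3143 mL/hr
Volume infused so far = 266.3143 mL/hr × 0.8 hr = 213.0514 mL
Volume remaining = 325 − 213.0514 = 111.9486 mL
New rate:
Dose = 0.14 mcg/kg/min × 95.6 kg = 13.384 mcg/min
13.384 mcg/min × 60 min/hr = 803.04 mcg/hr
Rate = 803.04 mcg/hr ÷ 21.53846 mcg/mL = 37.284 mL/hr
Time remaining = 111.9486 mL ÷ 37.284 mL/hr = 3.00259 hr

3.0 hours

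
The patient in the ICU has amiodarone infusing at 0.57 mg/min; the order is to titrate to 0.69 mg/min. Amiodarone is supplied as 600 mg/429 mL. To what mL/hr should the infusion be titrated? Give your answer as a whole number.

0.69 mg/min × 60 min/hr = 41.4 mg/hr
Concentration = 600 mg ÷ 429 mL = 1.398601 mg/mL
Rate = 41.4 mg/hr ÷ 1.398601 mg/mL = 29.601 mL/hr

30 mL/hr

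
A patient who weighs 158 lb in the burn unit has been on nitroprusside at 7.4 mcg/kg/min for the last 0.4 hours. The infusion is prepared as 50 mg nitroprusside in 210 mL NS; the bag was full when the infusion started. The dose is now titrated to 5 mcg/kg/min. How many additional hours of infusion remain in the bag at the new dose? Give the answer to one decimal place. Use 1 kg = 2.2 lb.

1.7 hours

Initial rate:
Weight = 158 lb ÷ 2.2 lb/kg = 71.81818 kg
Dose = 7.4 mcg/kg/min × 71.81818 kg = 531.4545 mcg/min
531.4545 mcg/min × 60 min/hr = 31887.27 mcg/hr
Concentration = 50 mg ÷ 210 mL = 0.2380952 mg/mL = 238.0952 mcg/mL
Rate = 31887.27 mcg/hr ÷ 238.0952 mcg/mL = 133.9265 mL/hr
Volume infused so far = 133.9265 mL/hr × 0.4 hr = 53.57062 mL
Volume remaining = 210 − 53.57062 = 156.4294 mL
New rate:
Dose = 5 mcg/kg/min × 71.81818 kg = 359.0909 mcg/min
359.0909 mcg/min × 60 min/hr = 21545.45 mcg/hr
Rate = 21545.45 mcg/hr ÷ 238.0952 mcg/mL = 90.49091 mL/hr
Time remaining = 156.4294 mL ÷ 90.49091 mL/hr = 1.728675 hr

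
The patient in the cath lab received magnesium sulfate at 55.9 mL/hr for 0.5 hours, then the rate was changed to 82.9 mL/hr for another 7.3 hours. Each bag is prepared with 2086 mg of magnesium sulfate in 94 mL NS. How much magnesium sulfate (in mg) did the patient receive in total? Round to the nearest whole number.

Concentration = 2086 mg ÷ 94 mL = 22.19149 mg/mL
Stage 1: 55.9 mL/hr × 0.5 hr = 27.95 mL → 27.95 mL × 22.19149 mg/mL = 620.2521 mg
Stage 2: 82.9 mL/hr × 7.3 hr = 605.17 mL → 605.17 mL × 22.19149 mg/mL = 13429.62 mg
Total = 620.2521 + 13429.62 = 14049.88 mg

14050 mg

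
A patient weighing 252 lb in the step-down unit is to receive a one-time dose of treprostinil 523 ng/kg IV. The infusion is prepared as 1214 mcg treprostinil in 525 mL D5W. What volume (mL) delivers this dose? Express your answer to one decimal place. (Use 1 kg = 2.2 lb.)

Weight = 252 lb ÷ 2.2 lb/kg = 114.5455 kg
Dose = 523 ng/kg × 114.5455 kg = 59907.27 ng
Concentration = 1214 mcg ÷ 525 mL = 2.312381 mcg/mL = 2312.381 ng/mL
Volume = 59907.27 ng ÷ 2312.381 ng/mL = 25.90718 mL

25.9 mL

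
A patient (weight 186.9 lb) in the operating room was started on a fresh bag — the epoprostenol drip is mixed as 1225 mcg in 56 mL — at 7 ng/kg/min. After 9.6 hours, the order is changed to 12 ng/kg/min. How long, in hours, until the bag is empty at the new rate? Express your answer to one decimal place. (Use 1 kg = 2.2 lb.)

Initial rate:
Weight = 186.9 lb ÷ 2.2 lb/kg = 84.95455 kg
Dose = 7 ng/kg/min × 84.95455 kg = 594.6818 ng/min
594.6818 ng/min × 60 min/hr = 35680.91 ng/hr
Concentration = 1225 mcg ÷ 56 mL = 21.875 mcg/mL = 21875 ng/mL
Rate = 35680.91 ng/hr ÷ 21875 ng/mL = 1.631127 mL/hr
Volume infused so far = 1.631127 mL/hr × 9.6 hr = 15.65882 mL
Volume remaining = 56 − 15.65882 = 40.34118 mL
New rate:
Dose = 12 ng/kg/min × 84.95455 kg = 1019.455 ng/min
1019.455 ng/min × 60 min/hr = 61167.27 ng/hr
Rate = 61167.27 ng/hr ÷ 21875 ng/mL = 2.796218 mL/hr
Time remaining = 40.34118 mL ÷ 2.796218 mL/hr = 14.42705 hr

14.4 hours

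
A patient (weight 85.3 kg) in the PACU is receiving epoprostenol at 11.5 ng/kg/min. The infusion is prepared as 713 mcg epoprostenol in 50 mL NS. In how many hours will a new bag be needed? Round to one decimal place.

12.1 hours

Dose = 11.5 ng/kg/min × 85.3 kg = 980.95 ng/min
980.95 ng/min × 60 min/hr = 58857 ng/hr
Concentration = 713 mcg ÷ 50 mL = 14.26 mcg/mL = 14260 ng/mL
Rate = 58857 ng/hr ÷ 14260 ng/mL = 4.127419 mL/hr
Duration = 50 mL ÷ 4.127419 mL/hr = 12.11411 hr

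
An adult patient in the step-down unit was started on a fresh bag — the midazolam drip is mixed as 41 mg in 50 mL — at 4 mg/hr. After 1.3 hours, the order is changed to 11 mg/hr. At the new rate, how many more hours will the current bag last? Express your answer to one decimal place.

Initial rate:
Concentration = 41 mg ÷ 50 mL = 0.82 mg/mL
Rate = 4 mg/hr ÷ 0.82 mg/mL = 4.878049 mL/hr
Volume infused so far = 4.878049 mL/hr × 1.3 hr = 6.341463 mL
Volume remaining = 50 − 6.341463 = 43.65854 mL
New rate:
Rate = 11 mg/hr ÷ 0.82 mg/mL = 13.41463 mL/hr
Time remaining = 43.65854 mL ÷ 13.41463 mL/hr = 3.254545 hr

3.3 hours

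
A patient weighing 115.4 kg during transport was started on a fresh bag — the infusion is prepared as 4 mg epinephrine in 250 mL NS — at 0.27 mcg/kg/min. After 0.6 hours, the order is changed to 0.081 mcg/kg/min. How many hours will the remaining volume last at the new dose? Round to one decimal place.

5.1 hours

Initial rate:
Dose = 0.27 mcg/kg/min × 115.4 kg = 31.158 mcg/min
31.158 mcg/min × 60 min/hr = 1869.48 mcg/hr
Concentration = 4 mg ÷ 250 mL = 0.016 mg/mL = 16 mcg/mL
Rate = 1869.48 mcg/hr ÷ 16 mcg/mL = 116.8425 mL/hr
Volume infused so far = 116.8425 mL/hr × 0.6 hr = 70.1055 mL
Volume remaining = 250 − 70.1055 = 179.8945 mL
New rate:
Dose = 0.081 mcg/kg/min × 115.4 kg = 9.3474 mcg/min
9.3474 mcg/min × 60 min/hr = 560.844 mcg/hr
Rate = 560.844 mcg/hr ÷ 16 mcg/mL = 35.05275 mL/hr
Time remaining = 179.8945 mL ÷ 35.05275 mL/hr = 5.132108 hr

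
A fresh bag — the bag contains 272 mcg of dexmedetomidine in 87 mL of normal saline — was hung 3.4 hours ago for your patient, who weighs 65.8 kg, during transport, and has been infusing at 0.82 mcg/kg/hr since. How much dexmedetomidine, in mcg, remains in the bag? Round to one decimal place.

Dose = 0.82 mcg/kg/hr × 65.8 kg = 53.956 mcg/hr
Concentration = 272 mcg ÷ 87 mL = 3.126437 mcg/mL
Rate = 53.956 mcg/hr ÷ 3.126437 mcg/mL = 17.25799 mL/hr
Volume infused = 17.25799 mL/hr × 3.4 hr = 58.67715 mL
Volume remaining = 87 − 58.67715 = 28.32285 mL
Drug remaining = 28.32285 mL × 3.126437 mcg/mL = 88.5496 mcg

88.5 mcg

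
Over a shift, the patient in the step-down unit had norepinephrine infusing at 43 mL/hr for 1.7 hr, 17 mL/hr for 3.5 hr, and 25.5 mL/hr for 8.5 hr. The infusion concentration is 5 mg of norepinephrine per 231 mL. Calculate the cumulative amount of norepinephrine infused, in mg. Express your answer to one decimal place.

7.6 mg

Concentration = 5 mg ÷ 231 mL = 0.02164502 mg/mL
Stage 1: 43 mL/hr × 1.7 hr = 73.1 mL → 73.1 mL × 0.02164502 mg/mL = 1.582251 mg
Stage 2: 17 mL/hr × 3.5 hr = 59.5 mL → 59.5 mL × 0.02164502 mg/mL = 1.287879 mg
Stage 3: 25.5 mL/hr × 8.5 hr = 216.75 mL → 216.75 mL × 0.02164502 mg/mL = 4.691558 mg
Total = 1.582251 + 1.287879 + 4.691558 = 7.561688 mg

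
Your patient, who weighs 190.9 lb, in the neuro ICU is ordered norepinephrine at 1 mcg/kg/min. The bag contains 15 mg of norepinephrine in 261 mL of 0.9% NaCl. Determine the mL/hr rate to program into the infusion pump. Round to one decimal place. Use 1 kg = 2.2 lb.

90.6 mL/hr

Weight = 190.9 lb ÷ 2.2 lb/kg = 86.77273 kg
Dose = 1 mcg/kg/min × 86.77273 kg = 86.77273 mcg/min
86.77273 mcg/min × 60 min/hr = 5206.364 mcg/hr
Concentration = 15 mg ÷ 261 mL = 0.05747126 mg/mL = 57.47126 mcg/mL
Rate = 5206.364 mcg/hr ÷ 57.47126 mcg/mL = 90.59073 mL/hr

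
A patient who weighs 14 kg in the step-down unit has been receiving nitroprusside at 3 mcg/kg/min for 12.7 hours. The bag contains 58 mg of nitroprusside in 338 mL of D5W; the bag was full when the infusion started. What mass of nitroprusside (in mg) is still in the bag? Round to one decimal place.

Dose = 3 mcg/kg/min × 14 kg = 42 mcg/min
42 mcg/min × 60 min/hr = 2520 mcg/hr
Concentration = 58 mg ÷ 338 mL = 0.1715976 mg/mL = 171.5976 mcg/mL
Rate = 2520 mcg/hr ÷ 171.5976 mcg/mL = 14.68552 mL/hr
Volume infused = 14.68552 mL/hr × 12.7 hr = 186.5061 mL
Volume remaining = 338 − 186.5061 = 151.4939 mL
Drug remaining = 151.4939 mL × 171.5976 mcg/mL = 25996 mcg = 25.996 mg

26.0 mg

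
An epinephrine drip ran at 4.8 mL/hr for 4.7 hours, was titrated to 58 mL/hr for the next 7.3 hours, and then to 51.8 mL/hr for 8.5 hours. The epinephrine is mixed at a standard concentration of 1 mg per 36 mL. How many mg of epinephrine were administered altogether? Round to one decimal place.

Concentration = 1 mg ÷ 36 mL = 0.02777778 mg/mL
Stage 1: 4.8 mL/hr × 4.7 hr = 22.56 mL → 22.56 mL × 0.02777778 mg/mL = 0.6266667 mg
Stage 2: 58 mL/hr × 7.3 hr = 423.4 mL → 423.4 mL × 0.02777778 mg/mL = 11.76111 mg
Stage 3: 51.8 mL/hr × 8.5 hr = 440.3 mL → 440.3 mL × 0.02777778 mg/mL = 12.23056 mg
Total = 0.6266667 + 11.76111 + 12.23056 = 24.61833 mg

24.6 mg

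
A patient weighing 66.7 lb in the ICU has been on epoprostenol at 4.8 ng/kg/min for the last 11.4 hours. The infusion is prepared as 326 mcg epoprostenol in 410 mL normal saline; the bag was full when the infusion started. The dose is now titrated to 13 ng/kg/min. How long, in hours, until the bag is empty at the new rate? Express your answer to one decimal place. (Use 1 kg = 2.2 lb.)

Initial rate:
Weight = 66.7 lb ÷ 2.2 lb/kg = 30.31818 kg
Dose = 4.8 ng/kg/min × 30.31818 kg = 145.5273 ng/min
145.5273 ng/min × 60 min/hr = 8731.636 ng/hr
Concentration = 326 mcg ÷ 410 mL = 0.795122 mcg/mL = 795.122 ng/mL
Rate = 8731.636 ng/hr ÷ 795.122 ng/mL = 10.98151 mL/hr
Volume infused so far = 10.98151 mL/hr × 11.4 hr = 125.1892 mL
Volume remaining = 410 − 125.1892 = 284.8108 mL
New rate:
Dose = 13 ng/kg/min × 30.31818 kg = 394.1364 ng/min
394.1364 ng/min × 60 min/hr = 23648.18 ng/hr
Rate = 23648.18 ng/hr ÷ 795.122 ng/mL = 29.74158 mL/hr
Time remaining = 284.8108 mL ÷ 29.74158 mL/hr = 9.576184 hr

9.6 hours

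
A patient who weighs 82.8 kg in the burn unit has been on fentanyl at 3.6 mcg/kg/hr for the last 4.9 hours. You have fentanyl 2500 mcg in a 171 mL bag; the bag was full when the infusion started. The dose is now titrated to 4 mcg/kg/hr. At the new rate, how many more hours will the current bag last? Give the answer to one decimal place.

3.1 hours

Initial rate:
Dose = 3.6 mcg/kg/hr × 82.8 kg = 298.08 mcg/hr
Concentration = 2500 mcg ÷ 171 mL = 14.61988 mcg/mL
Rate = 298.08 mcg/hr ÷ 14.61988 mcg/mL = 20.38867 mL/hr
Volume infused so far = 20.38867 mL/hr × 4.9 hr = 99.90449 mL
Volume remaining = 171 − 99.90449 = 71.09551 mL
New rate:
Dose = 4 mcg/kg/hr × 82.8 kg = 331.2 mcg/hr
Rate = 331.2 mcg/hr ÷ 14.61988 mcg/mL = 22.65408 mL/hr
Time remaining = 71.09551 mL ÷ 22.65408 mL/hr = 3.138309 hr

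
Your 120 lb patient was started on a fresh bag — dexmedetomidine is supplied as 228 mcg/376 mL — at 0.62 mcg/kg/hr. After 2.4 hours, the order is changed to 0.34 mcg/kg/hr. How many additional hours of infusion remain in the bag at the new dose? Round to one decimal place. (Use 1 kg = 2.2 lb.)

Initial rate:
Weight = 120 lb ÷ 2.2 lb/kg = 54.54545 kg
Dose = 0.62 mcg/kg/hr × 54.54545 kg = 33.81818 mcg/hr
Concentration = 228 mcg ÷ 376 mL = 0.606383 mcg/mL
Rate = 33.81818 mcg/hr ÷ 0.606383 mcg/mL = 55.77033 mL/hr
Volume infused so far = 55.77033 mL/hr × 2.4 hr = 133.8488 mL
Volume remaining = 376 − 133.8488 = 242.1512 mL
New rate:
Dose = 0.34 mcg/kg/hr × 54.54545 kg = 18.54545 mcg/hr
Rate = 18.54545 mcg/hr ÷ 0.606383 mcg/mL = 30.58373 mL/hr
Time remaining = 242.1512 mL ÷ 30.58373 mL/hr = 7.917647 hr

7.9 hours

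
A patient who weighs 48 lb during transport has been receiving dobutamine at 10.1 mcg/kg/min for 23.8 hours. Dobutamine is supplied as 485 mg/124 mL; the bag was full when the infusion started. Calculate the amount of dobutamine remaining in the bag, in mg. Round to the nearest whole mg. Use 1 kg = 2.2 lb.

Weight = 48 lb ÷ 2.2 lb/kg = 21.81818 kg
Dose = 10.1 mcg/kg/min × 21.81818 kg = 220.3636 mcg/min
220.3636 mcg/min × 60 min/hr = 13221.82 mcg/hr
Concentration = 485 mg ÷ 124 mL = 3.91129 mg/mL = 3911.29 mcg/mL
Rate = 13221.82 mcg/hr ÷ 3911.29 mcg/mL = 3.380424 mL/hr
Volume infused = 3.380424 mL/hr × 23.8 hr = 80.45408 mL
Volume remaining = 124 − 80.45408 = 43.54592 mL
Drug remaining = 43.54592 mL × 3911.29 mcg/mL = 170320.7 mcg = 170.3207 mg

170 mg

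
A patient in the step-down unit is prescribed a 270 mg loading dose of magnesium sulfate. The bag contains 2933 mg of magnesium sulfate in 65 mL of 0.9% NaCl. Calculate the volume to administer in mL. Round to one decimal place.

Concentration = 2933 mg ÷ 65 mL = 45.12308 mg/mL
Volume = 270 mg ÷ 45.12308 mg/mL = 5.983635 mL

6.0 mL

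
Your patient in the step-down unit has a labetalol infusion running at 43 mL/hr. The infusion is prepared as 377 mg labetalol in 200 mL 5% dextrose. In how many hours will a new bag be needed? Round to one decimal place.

Duration = 200 mL ÷ 43 mL/hr = 4.651163 hr

4.7 hours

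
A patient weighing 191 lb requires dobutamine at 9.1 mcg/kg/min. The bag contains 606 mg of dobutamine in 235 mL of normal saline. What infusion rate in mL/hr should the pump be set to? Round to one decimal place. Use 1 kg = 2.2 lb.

Weight = 191 lb ÷ 2.2 lb/kg = 86.81818 kg
Dose = 9.1 mcg/kg/min × 86.81818 kg = 790.0455 mcg/min
790.0455 mcg/min × 60 min/hr = 47402.73 mcg/hr
Concentration = 606 mg ÷ 235 mL = 2.578723 mg/mL = 2578.723 mcg/mL
Rate = 47402.73 mcg/hr ÷ 2578.723 mcg/mL = 18.38225 mL/hr

18.4 mL/hr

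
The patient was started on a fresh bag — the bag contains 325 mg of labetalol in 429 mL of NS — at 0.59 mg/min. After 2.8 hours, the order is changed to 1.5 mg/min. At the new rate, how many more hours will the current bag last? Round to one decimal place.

2.5 hours

Initial rate:
0.59 mg/min × 60 min/hr = 35.4 mg/hr
Concentration = 325 mg ÷ 429 mL = 0.7575758 mg/mL
Rate = 35.4 mg/hr ÷ 0.7575758 mg/mL = 46.728 mL/hr
Volume infused so far = 46.728 mL/hr × 2.8 hr = 130.8384 mL
Volume remaining = 429 − 130.8384 = 298.1616 mL
New rate:
1.5 mg/min × 60 min/hr = 90 mg/hr
Rate = 90 mg/hr ÷ 0.7575758 mg/mL = 118.8 mL/hr
Time remaining = 298.1616 mL ÷ 118.8 mL/hr = 2.509778 hr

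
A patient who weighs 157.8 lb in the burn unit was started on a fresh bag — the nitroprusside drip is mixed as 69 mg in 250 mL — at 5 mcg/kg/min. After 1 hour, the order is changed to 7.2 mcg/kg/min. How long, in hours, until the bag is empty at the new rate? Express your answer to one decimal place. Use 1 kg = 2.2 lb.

Initial rate:
Weight = 157.8 lb ÷ 2.2 lb/kg = 71.72727 kg
Dose = 5 mcg/kg/min × 71.72727 kg = 358.6364 mcg/min
358.6364 mcg/min × 60 min/hr = 21518.18 mcg/hr
Concentration = 69 mg ÷ 250 mL = 0.276 mg/mL = 276 mcg/mL
Rate = 21518.18 mcg/hr ÷ 276 mcg/mL = 77.96443 mL/hr
Volume infused so far = 77.96443 mL/hr × 1 hr = 77.96443 mL
Volume remaining = 250 − 77.96443 = 172.0356 mL
New rate:
Dose = 7.2 mcg/kg/min × 71.72727 kg = 516.4364 mcg/min
516.4364 mcg/min × 60 min/hr = 30986.18 mcg/hr
Rate = 30986.18 mcg/hr ÷ 276 mcg/mL = 112.2688 mL/hr
Time remaining = 172.0356 mL ÷ 112.2688 mL/hr = 1.532355 hr

1.5 hours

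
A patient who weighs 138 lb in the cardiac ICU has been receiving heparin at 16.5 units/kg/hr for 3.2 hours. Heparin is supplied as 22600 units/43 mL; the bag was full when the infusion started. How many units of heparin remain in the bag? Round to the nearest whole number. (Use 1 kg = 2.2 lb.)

19288 units

Weight = 138 lb ÷ 2.2 lb/kg = 62.72727 kg
Dose = 16.5 units/kg/hr × 62.72727 kg = 1035 units/hr
Concentration = 22600 units ÷ 43 mL = 525.5814 units/mL
Rate = 1035 units/hr ÷ 525.5814 units/mL = 1.969248 mL/hr
Volume infused = 1.969248 mL/hr × 3.2 hr = 6.301593 mL
Volume remaining = 43 − 6.301593 = 36.69841 mL
Drug remaining = 36.69841 mL × 525.5814 units/mL = 19288 units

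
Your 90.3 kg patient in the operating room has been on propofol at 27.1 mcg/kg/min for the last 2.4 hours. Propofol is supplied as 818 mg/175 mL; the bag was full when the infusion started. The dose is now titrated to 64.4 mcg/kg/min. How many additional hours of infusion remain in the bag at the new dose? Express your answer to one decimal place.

Initial rate:
Dose = 27.1 mcg/kg/min × 90.3 kg = 2447.13 mcg/min
2447.13 mcg/min × 60 min/hr = 146827.8 mcg/hr
Concentration = 818 mg ÷ 175 mL = 4.674286 mg/mL = 4674.286 mcg/mL
Rate = 146827.8 mcg/hr ÷ 4674.286 mcg/mL = 31.41182 mL/hr
Volume infused so far = 31.41182 mL/hr × 2.4 hr = 75.38836 mL
Volume remaining = 175 − 75.38836 = 99.61164 mL
New rate:
Dose = 64.4 mcg/kg/min × 90.3 kg = 5815.32 mcg/min
5815.32 mcg/min × 60 min/hr = 348919.2 mcg/hr
Rate = 348919.2 mcg/hr ÷ 4674.286 mcg/mL = 74.64653 mL/hr
Time remaining = 99.61164 mL ÷ 74.64653 mL/hr = 1.334444 hr

1.3 hours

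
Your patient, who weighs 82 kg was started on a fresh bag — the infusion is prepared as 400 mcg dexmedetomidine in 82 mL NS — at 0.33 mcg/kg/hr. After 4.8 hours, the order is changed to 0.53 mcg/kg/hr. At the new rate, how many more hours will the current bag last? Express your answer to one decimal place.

6.2 hours

Initial rate:
Dose = 0.33 mcg/kg/hr × 82 kg = 27.06 mcg/hr
Concentration = 400 mcg ÷ 82 mL = 4.878049 mcg/mL
Rate = 27.06 mcg/hr ÷ 4.878049 mcg/mL = 5.5473 mL/hr
Volume infused so far = 5.5473 mL/hr × 4.8 hr = 26.62704 mL
Volume remaining = 82 − 26.62704 = 55.37296 mL
New rate:
Dose = 0.53 mcg/kg/hr × 82 kg = 43.46 mcg/hr
Rate = 43.46 mcg/hr ÷ 4.878049 mcg/mL = 8.9093 mL/hr
Time remaining = 55.37296 mL ÷ 8.9093 mL/hr = 6.215186 hr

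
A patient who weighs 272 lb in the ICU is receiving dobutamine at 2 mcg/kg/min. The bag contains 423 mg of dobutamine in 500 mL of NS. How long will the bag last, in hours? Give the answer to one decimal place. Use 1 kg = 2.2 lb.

Weight = 272 lb ÷ 2.2 lb/kg = 123.6364 kg
Dose = 2 mcg/kg/min × 123.6364 kg = 247.2727 mcg/min
247.2727 mcg/min × 60 min/hr = 14836.36 mcg/hr
Concentration = 423 mg ÷ 500 mL = 0.846 mg/mL = 846 mcg/mL
Rate = 14836.36 mcg/hr ÷ 846 mcg/mL = 17.53707 mL/hr
Duration = 500 mL ÷ 17.53707 mL/hr = 28.51103 hr

28.5 hours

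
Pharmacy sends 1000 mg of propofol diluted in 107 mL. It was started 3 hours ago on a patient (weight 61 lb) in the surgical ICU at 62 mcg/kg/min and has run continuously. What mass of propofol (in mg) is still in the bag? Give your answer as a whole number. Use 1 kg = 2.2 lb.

Weight = 61 lb ÷ 2.2 lb/kg = 27.72727 kg
Dose = 62 mcg/kg/min × 27.72727 kg = 1719.091 mcg/min
1719.091 mcg/min × 60 min/hr = 103145.5 mcg/hr
Concentration = 1000 mg ÷ 107 mL = 9.345794 mg/mL = 9345.794 mcg/mL
Rate = 103145.5 mcg/hr ÷ 9345.794 mcg/mL = 11.03656 mL/hr
Volume infused = 11.03656 mL/hr × 3 hr = 33.10969 mL
Volume remaining = 107 − 33.10969 = 73.89031 mL
Drug remaining = 73.89031 mL × 9345.794 mcg/mL = 690563.6 mcg = 690.5636 mg

691 mg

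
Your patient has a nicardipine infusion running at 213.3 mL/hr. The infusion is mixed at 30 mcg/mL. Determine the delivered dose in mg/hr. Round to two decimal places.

Concentration = 30 mcg/mL = 0.03 mg/mL
Drug rate = 213.3 mL/hr × 0.03 mg/mL = 6.399 mg/hr

6.40 mg/hr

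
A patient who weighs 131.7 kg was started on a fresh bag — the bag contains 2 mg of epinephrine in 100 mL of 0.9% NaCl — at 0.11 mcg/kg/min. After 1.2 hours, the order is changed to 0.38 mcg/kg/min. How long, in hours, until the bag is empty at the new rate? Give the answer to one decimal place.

0.3 hours

Initial rate:
Dose = 0.11 mcg/kg/min × 131.7 kg = 14.487 mcg/min
14.487 mcg/min × 60 min/hr = 869.22 mcg/hr
Concentration = 2 mg ÷ 100 mL = 0.02 mg/mL = 20 mcg/mL
Rate = 869.22 mcg/hr ÷ 20 mcg/mL = 43.461 mL/hr
Volume infused so far = 43.461 mL/hr × 1.2 hr = 52.1532 mL
Volume remaining = 100 − 52.1532 = 47.8468 mL
New rate:
Dose = 0.38 mcg/kg/min × 131.7 kg = 50.046 mcg/min
50.046 mcg/min × 60 min/hr = 3002.76 mcg/hr
Rate = 3002.76 mcg/hr ÷ 20 mcg/mL = 150.138 mL/hr
Time remaining = 47.8468 mL ÷ 150.138 mL/hr = 0.3186855 hr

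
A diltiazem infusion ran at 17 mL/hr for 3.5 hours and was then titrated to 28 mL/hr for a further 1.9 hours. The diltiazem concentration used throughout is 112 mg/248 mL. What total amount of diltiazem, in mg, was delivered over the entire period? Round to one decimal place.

50.9 mg

Concentration = 112 mg ÷ 248 mL = 0.4516129 mg/mL
Stage 1: 17 mL/hr × 3.5 hr = 59.5 mL → 59.5 mL × 0.4516129 mg/mL = 26.87097 mg
Stage 2: 28 mL/hr × 1.9 hr = 53.2 mL → 53.2 mL × 0.4516129 mg/mL = 24.02581 mg
Total = 26.87097 + 24.02581 = 50.89677 mg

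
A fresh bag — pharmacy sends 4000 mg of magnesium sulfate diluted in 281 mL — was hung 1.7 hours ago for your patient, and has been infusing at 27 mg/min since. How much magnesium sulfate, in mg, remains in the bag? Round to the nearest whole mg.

27 mg/min × 60 min/hr = 1620 mg/hr
Concentration = 4000 mg ÷ 281 mL = 14.23488 mg/mL
Rate = 1620 mg/hr ÷ 14.23488 mg/mL = 113.805 mL/hr
Volume infused = 113.805 mL/hr × 1.7 hr = 193.4685 mL
Volume remaining = 281 − 193.4685 = 87.5315 mL
Drug remaining = 87.5315 mL × 14.23488 mg/mL = 1246 mg

1246 mg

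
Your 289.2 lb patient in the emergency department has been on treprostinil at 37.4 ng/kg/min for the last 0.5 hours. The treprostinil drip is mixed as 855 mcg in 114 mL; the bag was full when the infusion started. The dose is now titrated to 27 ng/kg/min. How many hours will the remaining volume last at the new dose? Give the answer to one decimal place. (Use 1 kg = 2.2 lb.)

Initial rate:
Weight = 289.2 lb ÷ 2.2 lb/kg = 131.4545 kg
Dose = 37.4 ng/kg/min × 131.4545 kg = 4916.4 ng/min
4916.4 ng/min × 60 min/hr = 294984 ng/hr
Concentration = 855 mcg ÷ 114 mL = 7.5 mcg/mL = 7500 ng/mL
Rate = 294984 ng/hr ÷ 7500 ng/mL = 39.3312 mL/hr
Volume infused so far = 39.3312 mL/hr × 0.5 hr = 19.6656 mL
Volume remaining = 114 − 19.6656 = 94.3344 mL
New rate:
Dose = 27 ng/kg/min × 131.4545 kg = 3549.273 ng/min
3549.273 ng/min × 60 min/hr = 212956.4 ng/hr
Rate = 212956.4 ng/hr ÷ 7500 ng/mL = 28.39418 mL/hr
Time remaining = 94.3344 mL ÷ 28.39418 mL/hr = 3.322314 hr

3.3 hours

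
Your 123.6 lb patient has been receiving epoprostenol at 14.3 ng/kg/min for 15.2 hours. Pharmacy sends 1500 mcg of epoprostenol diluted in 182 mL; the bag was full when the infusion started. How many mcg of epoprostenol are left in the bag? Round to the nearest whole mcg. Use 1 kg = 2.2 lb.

Weight = 123.6 lb ÷ 2.2 lb/kg = 56.18182 kg
Dose = 14.3 ng/kg/min × 56.18182 kg = 803.4 ng/min
803.4 ng/min × 60 min/hr = 48204 ng/hr
Concentration = 1500 mcg ÷ 182 mL = 8.241758 mcg/mL = 8241.758 ng/mL
Rate = 48204 ng/hr ÷ 8241.758 ng/mL = 5.848752 mL/hr
Volume infused = 5.848752 mL/hr × 15.2 hr = 88.90103 mL
Volume remaining = 182 − 88.90103 = 93.09897 mL
Drug remaining = 93.09897 mL × 8241.758 ng/mL = 767299.2 ng = 767.2992 mcg

767 mcg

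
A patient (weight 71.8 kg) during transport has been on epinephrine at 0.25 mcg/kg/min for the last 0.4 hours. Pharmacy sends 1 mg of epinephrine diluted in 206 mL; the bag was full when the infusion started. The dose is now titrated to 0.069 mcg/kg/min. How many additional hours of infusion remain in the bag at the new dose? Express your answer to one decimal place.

Initial rate:
Dose = 0.25 mcg/kg/min × 71.8 kg = 17.95 mcg/min
17.95 mcg/min × 60 min/hr = 1077 mcg/hr
Concentration = 1 mg ÷ 206 mL = 0.004854369 mg/mL = 4.854369 mcg/mL
Rate = 1077 mcg/hr ÷ 4.854369 mcg/mL = 221.862 mL/hr
Volume infused so far = 221.862 mL/hr × 0.4 hr = 88.7448 mL
Volume remaining = 206 − 88.7448 = 117.2552 mL
New rate:
Dose = 0.069 mcg/kg/min × 71.8 kg = 4.9542 mcg/min
4.9542 mcg/min × 60 min/hr = 297.252 mcg/hr
Rate = 297.252 mcg/hr ÷ 4.854369 mcg/mL = 61.23391 mL/hr
Time remaining = 117.2552 mL ÷ 61.23391 mL/hr = 1.914874 hr

1.9 hours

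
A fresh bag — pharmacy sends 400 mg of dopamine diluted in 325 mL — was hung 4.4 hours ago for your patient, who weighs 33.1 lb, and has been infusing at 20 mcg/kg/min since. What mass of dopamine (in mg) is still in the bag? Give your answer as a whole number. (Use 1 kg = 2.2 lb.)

Weight = 33.1 lb ÷ 2.2 lb/kg = 15.04545 kg
Dose = 20 mcg/kg/min × 15.04545 kg = 300.9091 mcg/min
300.9091 mcg/min × 60 min/hr = 18054.55 mcg/hr
Concentration = 400 mg ÷ 325 mL = 1.230769 mg/mL = 1230.769 mcg/mL
Rate = 18054.55 mcg/hr ÷ 1230.769 mcg/mL = 14.66932 mL/hr
Volume infused = 14.66932 mL/hr × 4.4 hr = 64.545 mL
Volume remaining = 325 − 64.545 = 260.455 mL
Drug remaining = 260.455 mL × 1230.769 mcg/mL = 320560 mcg = 320.56 mg

321 mg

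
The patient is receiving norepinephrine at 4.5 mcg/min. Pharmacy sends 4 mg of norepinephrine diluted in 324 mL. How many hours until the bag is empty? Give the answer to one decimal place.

14.8 hours

4.5 mcg/min × 60 min/hr = 270 mcg/hr
Concentration = 4 mg ÷ 324 mL = 0.01234568 mg/mL = 12.34568 mcg/mL
Rate = 270 mcg/hr ÷ 12.34568 mcg/mL = 21.87 mL/hr
Duration = 324 mL ÷ 21.87 mL/hr = 14.81481 hr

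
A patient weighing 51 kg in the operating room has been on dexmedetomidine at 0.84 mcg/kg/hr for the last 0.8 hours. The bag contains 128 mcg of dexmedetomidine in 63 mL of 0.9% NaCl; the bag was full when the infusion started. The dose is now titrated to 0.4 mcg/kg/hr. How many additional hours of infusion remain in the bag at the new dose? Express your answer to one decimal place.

Initial rate:
Dose = 0.84 mcg/kg/hr × 51 kg = 42.84 mcg/hr
Concentration = 128 mcg ÷ 63 mL = 2.031746 mcg/mL
Rate = 42.84 mcg/hr ÷ 2.031746 mcg/mL = 21.08531 mL/hr
Volume infused so far = 21.08531 mL/hr × 0.8 hr = 16.86825 mL
Volume remaining = 63 − 16.86825 = 46.13175 mL
New rate:
Dose = 0.4 mcg/kg/hr × 51 kg = 20.4 mcg/hr
Rate = 20.4 mcg/hr ÷ 2.031746 mcg/mL = 10.04063 mL/hr
Time remaining = 46.13175 mL ÷ 10.04063 mL/hr = 4.59451 hr

4.6 hours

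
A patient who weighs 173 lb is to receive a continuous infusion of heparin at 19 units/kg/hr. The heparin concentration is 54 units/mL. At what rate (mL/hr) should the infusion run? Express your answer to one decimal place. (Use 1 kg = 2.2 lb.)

27.7 mL/hr

Weight = 173 lb ÷ 2.2 lb/kg = 78.63636 kg
Dose = 19 units/kg/hr × 78.63636 kg = 1494.091 units/hr
Rate = 1494.091 units/hr ÷ 54 units/mL = 27.66835 mL/hr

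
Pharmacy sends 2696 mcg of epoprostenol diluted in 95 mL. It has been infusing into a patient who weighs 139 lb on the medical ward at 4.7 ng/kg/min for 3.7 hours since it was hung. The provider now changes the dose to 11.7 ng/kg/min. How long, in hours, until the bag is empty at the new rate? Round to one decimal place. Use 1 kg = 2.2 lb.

Initial rate:
Weight = 139 lb ÷ 2.2 lb/kg = 63.18182 kg
Dose = 4.7 ng/kg/min × 63.18182 kg = 296.9545 ng/min
296.9545 ng/min × 60 min/hr = 17817.27 ng/hr
Concentration = 2696 mcg ÷ 95 mL = 28.37895 mcg/mL = 28378.95 ng/mL
Rate = 17817.27 ng/hr ÷ 28378.95 ng/mL = 0.6278342 mL/hr
Volume infused so far = 0.6278342 mL/hr × 3.7 hr = 2.322986 mL
Volume remaining = 95 − 2.322986 = 92.67701 mL
New rate:
Dose = 11.7 ng/kg/min × 63.18182 kg = 739.2273 ng/min
739.2273 ng/min × 60 min/hr = 44353.64 ng/hr
Rate = 44353.64 ng/hr ÷ 28378.95 ng/mL = 1.562906 mL/hr
Time remaining = 92.67701 mL ÷ 1.562906 mL/hr = 59.29787 hr

59.3 hours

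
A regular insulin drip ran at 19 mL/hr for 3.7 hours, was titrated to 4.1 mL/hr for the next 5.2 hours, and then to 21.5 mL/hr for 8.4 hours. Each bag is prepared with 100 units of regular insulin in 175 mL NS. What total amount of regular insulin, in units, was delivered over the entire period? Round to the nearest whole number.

Concentration = 100 units ÷ 175 mL = 0.5714286 units/mL
Stage 1: 19 mL/hr × 3.7 hr = 70.3 mL → 70.3 mL × 0.5714286 units/mL = 40.17143 units
Stage 2: 4.1 mL/hr × 5.2 hr = 21.32 mL → 21.32 mL × 0.5714286 units/mL = 12.18286 units
Stage 3: 21.5 mL/hr × 8.4 hr = 180.6 mL → 180.6 mL × 0.5714286 units/mL = 103.2 units
Total = 40.17143 + 12.18286 + 103.2 = 155.5543 units

156 units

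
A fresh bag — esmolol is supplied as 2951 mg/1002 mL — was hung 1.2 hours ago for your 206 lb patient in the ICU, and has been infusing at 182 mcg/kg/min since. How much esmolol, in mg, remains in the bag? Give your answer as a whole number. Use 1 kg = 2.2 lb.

Weight = 206 lb ÷ 2.2 lb/kg = 93.63636 kg
Dose = 182 mcg/kg/min × 93.63636 kg = 17041.82 mcg/min
17041.82 mcg/min × 60 min/hr = 1022509 mcg/hr
Concentration = 2951 mg ÷ 1002 mL = 2.94511 mg/mL = 2945.11 mcg/mL
Rate = 1022509 mcg/hr ÷ 2945.11 mcg/mL = 347.1888 mL/hr
Volume infused = 347.1888 mL/hr × 1.2 hr = 416.6265 mL
Volume remaining = 1002 − 416.6265 = 585.3735 mL
Drug remaining = 585.3735 mL × 2945.11 mcg/mL = 1723989 mcg = 1723.989 mg

1724 mg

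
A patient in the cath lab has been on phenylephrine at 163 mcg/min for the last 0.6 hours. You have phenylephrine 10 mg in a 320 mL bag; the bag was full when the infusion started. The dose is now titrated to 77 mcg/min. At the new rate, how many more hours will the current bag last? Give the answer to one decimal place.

0.9 hours

Initial rate:
163 mcg/min × 60 min/hr = 9780 mcg/hr
Concentration = 10 mg ÷ 320 mL = 0.03125 mg/mL = 31.25 mcg/mL
Rate = 9780 mcg/hr ÷ 31.25 mcg/mL = 312.96 mL/hr
Volume infused so far = 312.96 mL/hr × 0.6 hr = 187.776 mL
Volume remaining = 320 − 187.776 = 132.224 mL
New rate:
77 mcg/min × 60 min/hr = 4620 mcg/hr
Rate = 4620 mcg/hr ÷ 31.25 mcg/mL = 147.84 mL/hr
Time remaining = 132.224 mL ÷ 147.84 mL/hr = 0.8943723 hr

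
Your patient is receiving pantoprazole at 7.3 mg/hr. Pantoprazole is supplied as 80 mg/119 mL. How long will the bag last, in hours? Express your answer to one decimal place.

11.0 hours

Concentration = 80 mg ÷ 119 mL = 0.6722689 mg/mL
Rate = 7.3 mg/hr ÷ 0.6722689 mg/mL = 10.85875 mL/hr
Duration = 119 mL ÷ 10.85875 mL/hr = 10.9589 hr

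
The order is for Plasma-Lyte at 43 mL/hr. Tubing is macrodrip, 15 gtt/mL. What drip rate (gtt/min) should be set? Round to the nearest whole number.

11 gtt/min

43 mL/hr ÷ 60 min/hr = 0.7166667 mL/min
0.7166667 mL/min × 15 gtt/mL = 10.75 gtt/min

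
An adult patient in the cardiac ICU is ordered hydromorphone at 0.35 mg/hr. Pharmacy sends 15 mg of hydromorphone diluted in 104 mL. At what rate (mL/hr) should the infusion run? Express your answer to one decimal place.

Concentration = 15 mg ÷ 104 mL = 0.1442308 mg/mL
Rate = 0.35 mg/hr ÷ 0.1442308 mg/mL = 2.426667 mL/hr

2.4 mL/hr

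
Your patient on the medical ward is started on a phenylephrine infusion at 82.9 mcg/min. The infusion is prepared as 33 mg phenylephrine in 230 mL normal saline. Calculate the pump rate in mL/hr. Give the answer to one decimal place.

34.7 mL/hr

82.9 mcg/min × 60 min/hr = 4974 mcg/hr
Concentration = 33 mg ÷ 230 mL = 0.1434783 mg/mL = 143.4783 mcg/mL
Rate = 4974 mcg/hr ÷ 143.4783 mcg/mL = 34.66727 mL/hr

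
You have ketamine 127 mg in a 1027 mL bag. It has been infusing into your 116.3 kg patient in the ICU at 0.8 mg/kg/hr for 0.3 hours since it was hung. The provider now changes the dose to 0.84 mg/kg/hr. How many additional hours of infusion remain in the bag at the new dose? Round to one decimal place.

1.0 hours

Initial rate:
Dose = 0.8 mg/kg/hr × 116.3 kg = 93.04 mg/hr
Concentration = 127 mg ÷ 1027 mL = 0.1236611 mg/mL
Rate = 93.04 mg/hr ÷ 0.1236611 mg/mL = 752.3786 mL/hr
Volume infused so far = 752.3786 mL/hr × 0.3 hr = 225.7136 mL
Volume remaining = 1027 − 225.7136 = 801.2864 mL
New rate:
Dose = 0.84 mg/kg/hr × 116.3 kg = 97.692 mg/hr
Rate = 97.692 mg/hr ÷ 0.1236611 mg/mL = 789.9975 mL/hr
Time remaining = 801.2864 mL ÷ 789.9975 mL/hr = 1.01429 hr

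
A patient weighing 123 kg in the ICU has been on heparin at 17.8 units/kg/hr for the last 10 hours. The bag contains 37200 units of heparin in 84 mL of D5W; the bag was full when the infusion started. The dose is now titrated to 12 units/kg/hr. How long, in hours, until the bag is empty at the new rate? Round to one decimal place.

Initial rate:
Dose = 17.8 units/kg/hr × 123 kg = 2189.4 units/hr
Concentration = 37200 units ÷ 84 mL = 442.8571 units/mL
Rate = 2189.4 units/hr ÷ 442.8571 units/mL = 4.943806 mL/hr
Volume infused so far = 4.943806 mL/hr × 10 hr = 49.43806 mL
Volume remaining = 84 − 49.43806 = 34.56194 mL
New rate:
Dose = 12 units/kg/hr × 123 kg = 1476 units/hr
Rate = 1476 units/hr ÷ 442.8571 units/mL = 3.332903 mL/hr
Time remaining = 34.56194 mL ÷ 3.332903 mL/hr = 10.36992 hr

10.4 hours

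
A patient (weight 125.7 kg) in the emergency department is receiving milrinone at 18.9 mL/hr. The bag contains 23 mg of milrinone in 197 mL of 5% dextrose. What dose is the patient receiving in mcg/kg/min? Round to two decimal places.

Concentration = 23 mg ÷ 197 mL = 0.1167513 mg/mL = 116.7513 mcg/mL
Drug rate = 18.9 mL/hr × 116.7513 mcg/mL = 2206.599 mcg/hr
2206.599 mcg/hr ÷ 60 min/hr = 36.77665 mcg/min
36.77665 mcg/min ÷ 125.7 kg = 0.2925748 mcg/kg/min

0.29 mcg/kg/min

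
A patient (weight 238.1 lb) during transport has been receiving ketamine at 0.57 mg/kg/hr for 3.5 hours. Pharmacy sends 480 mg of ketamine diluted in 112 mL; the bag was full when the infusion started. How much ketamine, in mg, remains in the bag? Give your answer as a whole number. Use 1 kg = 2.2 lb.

Weight = 238.1 lb ÷ 2.2 lb/kg = 108.2273 kg
Dose = 0.57 mg/kg/hr × 108.2273 kg = 61.68955 mg/hr
Concentration = 480 mg ÷ 112 mL = 4.285714 mg/mL
Rate = 61.68955 mg/hr ÷ 4.285714 mg/mL = 14.39423 mL/hr
Volume infused = 14.39423 mL/hr × 3.5 hr = 50.3798 mL
Volume remaining = 112 − 50.3798 = 61.6202 mL
Drug remaining = 61.6202 mL × 4.285714 mg/mL = 264.0866 mg

264 mg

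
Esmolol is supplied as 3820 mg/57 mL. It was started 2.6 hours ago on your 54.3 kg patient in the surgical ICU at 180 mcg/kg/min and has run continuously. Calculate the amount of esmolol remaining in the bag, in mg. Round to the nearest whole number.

Dose = 180 mcg/kg/min × 54.3 kg = 9774 mcg/min
9774 mcg/min × 60 min/hr = 586440 mcg/hr
Concentration = 3820 mg ÷ 57 mL = 67.01754 mg/mL = 67017.54 mcg/mL
Rate = 586440 mcg/hr ÷ 67017.54 mcg/mL = 8.750545 mL/hr
Volume infused = 8.750545 mL/hr × 2.6 hr = 22.75142 mL
Volume remaining = 57 − 22.75142 = 34.24858 mL
Drug remaining = 34.24858 mL × 67017.54 mcg/mL = 2295256 mcg = 2295.256 mg

2295 mg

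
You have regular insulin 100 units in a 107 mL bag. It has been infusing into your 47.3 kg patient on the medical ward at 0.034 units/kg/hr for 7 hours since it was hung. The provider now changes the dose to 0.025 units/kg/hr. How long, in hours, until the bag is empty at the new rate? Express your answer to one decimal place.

Initial rate:
Dose = 0.034 units/kg/hr × 47.3 kg = 1.6082 units/hr
Concentration = 100 units ÷ 107 mL = 0.9345794 units/mL
Rate = 1.6082 units/hr ÷ 0.9345794 units/mL = 1.720774 mL/hr
Volume infused so far = 1.720774 mL/hr × 7 hr = 12.04542 mL
Volume remaining = 107 − 12.04542 = 94.95458 mL
New rate:
Dose = 0.025 units/kg/hr × 47.3 kg = 1.1825 units/hr
Rate = 1.1825 units/hr ÷ 0.9345794 units/mL = 1.265275 mL/hr
Time remaining = 94.95458 mL ÷ 1.265275 mL/hr = 75.0466 hr

75.0 hours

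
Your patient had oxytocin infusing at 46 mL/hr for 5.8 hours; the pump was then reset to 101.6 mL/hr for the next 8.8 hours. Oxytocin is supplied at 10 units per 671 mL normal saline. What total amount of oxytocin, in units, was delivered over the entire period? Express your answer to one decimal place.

Concentration = 10 units ÷ 671 mL = 0.01490313 units/mL
Stage 1: 46 mL/hr × 5.8 hr = 266.8 mL → 266.8 mL × 0.01490313 units/mL = 3.976155 units
Stage 2: 101.6 mL/hr × 8.8 hr = 894.08 mL → 894.08 mL × 0.01490313 units/mL = 13.32459 units
Total = 3.976155 + 13.32459 = 17.30075 units

17.3 units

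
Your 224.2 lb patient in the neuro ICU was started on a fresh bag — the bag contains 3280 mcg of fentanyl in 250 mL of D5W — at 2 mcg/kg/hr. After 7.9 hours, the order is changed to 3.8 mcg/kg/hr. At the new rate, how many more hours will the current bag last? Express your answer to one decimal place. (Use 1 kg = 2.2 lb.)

Initial rate:
Weight = 224.2 lb ÷ 2.2 lb/kg = 101.9091 kg
Dose = 2 mcg/kg/hr × 101.9091 kg = 203.8182 mcg/hr
Concentration = 3280 mcg ÷ 250 mL = 13.12 mcg/mL
Rate = 203.8182 mcg/hr ÷ 13.12 mcg/mL = 15.53492 mL/hr
Volume infused so far = 15.53492 mL/hr × 7.9 hr = 122.7259 mL
Volume remaining = 250 − 122.7259 = 127.2741 mL
New rate:
Dose = 3.8 mcg/kg/hr × 101.9091 kg = 387.2545 mcg/hr
Rate = 387.2545 mcg/hr ÷ 13.12 mcg/mL = 29.51635 mL/hr
Time remaining = 127.2741 mL ÷ 29.51635 mL/hr = 4.311986 hr

4.3 hours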